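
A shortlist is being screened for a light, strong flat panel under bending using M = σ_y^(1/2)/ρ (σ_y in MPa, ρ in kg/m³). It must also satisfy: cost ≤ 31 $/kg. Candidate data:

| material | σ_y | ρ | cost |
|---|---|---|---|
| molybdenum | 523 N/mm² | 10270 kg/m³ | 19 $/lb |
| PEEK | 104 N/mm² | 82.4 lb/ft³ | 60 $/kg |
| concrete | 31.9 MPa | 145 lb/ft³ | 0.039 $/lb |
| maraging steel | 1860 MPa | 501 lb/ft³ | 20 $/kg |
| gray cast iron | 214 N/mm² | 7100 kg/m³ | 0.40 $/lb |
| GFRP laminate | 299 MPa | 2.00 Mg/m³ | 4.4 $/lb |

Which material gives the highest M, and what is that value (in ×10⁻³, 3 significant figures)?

Screen on constraints: cost ≤ 31 $/kg. Survivors: concrete, maraging steel, gray cast iron, GFRP laminate.
Putting every candidate on a common basis:
  concrete: σ_y = 31.90 MPa, ρ = 2323 kg/m³
  maraging steel: σ_y = 1860 MPa, ρ = 8025 kg/m³
  gray cast iron: σ_y = 214.0 MPa, ρ = 7100 kg/m³
  GFRP laminate: σ_y = 299.0 MPa, ρ = 2000 kg/m³
  GFRP laminate: M = 8.65×10⁻³
  maraging steel: M = 5.37×10⁻³
  concrete: M = 2.43×10⁻³
  gray cast iron: M = 2.06×10⁻³
The maximum is for GFRP laminate.

GFRP laminate, M = 8.65×10⁻³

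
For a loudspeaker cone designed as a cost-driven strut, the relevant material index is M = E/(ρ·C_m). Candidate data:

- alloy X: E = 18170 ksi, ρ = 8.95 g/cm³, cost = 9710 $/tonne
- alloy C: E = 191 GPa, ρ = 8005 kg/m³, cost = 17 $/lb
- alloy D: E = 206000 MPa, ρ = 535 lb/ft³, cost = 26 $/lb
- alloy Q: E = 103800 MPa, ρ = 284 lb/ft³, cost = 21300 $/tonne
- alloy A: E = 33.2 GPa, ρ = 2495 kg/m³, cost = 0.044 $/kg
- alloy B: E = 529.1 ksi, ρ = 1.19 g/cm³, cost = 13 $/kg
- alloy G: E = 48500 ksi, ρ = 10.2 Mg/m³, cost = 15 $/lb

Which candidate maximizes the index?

alloy A

After converting to SI:
  alloy X: E = 125.3 GPa, ρ = 8950 kg/m³, cost = 9.710 $/kg
  alloy C: E = 191.0 GPa, ρ = 8005 kg/m³, cost = 37.48 $/kg
  alloy D: E = 206.0 GPa, ρ = 8570 kg/m³, cost = 57.32 $/kg
  alloy Q: E = 103.8 GPa, ρ = 4549 kg/m³, cost = 21.30 $/kg
  alloy A: E = 33.20 GPa, ρ = 2495 kg/m³, cost = 0.04400 $/kg
  alloy B: E = 3.648 GPa, ρ = 1190 kg/m³, cost = 13.00 $/kg
  alloy G: E = 334.4 GPa, ρ = 10200 kg/m³, cost = 33.07 $/kg
  alloy A: M = 302 MN·m per $
  alloy X: M = 1.44 MN·m per $
  alloy Q: M = 1.07 MN·m per $
  alloy G: M = 0.991 MN·m per $
  alloy C: M = 0.637 MN·m per $
  alloy D: M = 0.419 MN·m per $
  alloy B: M = 0.236 MN·m per $
The maximum is for alloy A.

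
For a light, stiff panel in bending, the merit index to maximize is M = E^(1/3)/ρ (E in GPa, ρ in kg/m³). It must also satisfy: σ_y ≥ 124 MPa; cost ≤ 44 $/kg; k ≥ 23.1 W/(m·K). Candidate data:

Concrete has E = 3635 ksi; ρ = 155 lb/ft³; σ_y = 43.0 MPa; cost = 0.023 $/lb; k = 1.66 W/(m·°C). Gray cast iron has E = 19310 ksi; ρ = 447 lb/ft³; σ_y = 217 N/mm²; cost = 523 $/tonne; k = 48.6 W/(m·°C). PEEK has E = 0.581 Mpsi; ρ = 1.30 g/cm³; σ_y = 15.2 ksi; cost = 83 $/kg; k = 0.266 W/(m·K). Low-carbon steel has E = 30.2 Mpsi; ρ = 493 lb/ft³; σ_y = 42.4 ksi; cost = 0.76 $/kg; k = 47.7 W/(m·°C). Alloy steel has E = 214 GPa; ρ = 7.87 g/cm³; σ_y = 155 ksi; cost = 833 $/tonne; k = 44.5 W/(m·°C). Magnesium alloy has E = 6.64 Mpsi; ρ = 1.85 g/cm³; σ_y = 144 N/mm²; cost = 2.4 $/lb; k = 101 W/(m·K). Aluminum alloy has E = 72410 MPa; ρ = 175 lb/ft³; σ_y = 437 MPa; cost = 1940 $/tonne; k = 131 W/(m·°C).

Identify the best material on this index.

magnesium alloy

Screen on constraints: σ_y ≥ 124 MPa; cost ≤ 44 $/kg; k ≥ 23.1 W/(m·K). Survivors: gray cast iron, low-carbon steel, alloy steel, magnesium alloy, aluminum alloy.
Normalizing units and computing the index:
  gray cast iron: E = 133.1 GPa, ρ = 7160 kg/m³
  low-carbon steel: E = 208.2 GPa, ρ = 7897 kg/m³
  alloy steel: E = 214.0 GPa, ρ = 7870 kg/m³
  magnesium alloy: E = 45.78 GPa, ρ = 1850 kg/m³
  aluminum alloy: E = 72.41 GPa, ρ = 2803 kg/m³
  magnesium alloy: M = 1.93×10⁻³
  aluminum alloy: M = 1.49×10⁻³
  alloy steel: M = 0.760×10⁻³
  low-carbon steel: M = 0.751×10⁻³
  gray cast iron: M = 0.713×10⁻³
Magnesium alloy ranks first.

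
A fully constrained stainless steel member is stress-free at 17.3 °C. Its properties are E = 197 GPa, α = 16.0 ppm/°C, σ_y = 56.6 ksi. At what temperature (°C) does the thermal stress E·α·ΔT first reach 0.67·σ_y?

σ_y = 56.6 ksi = 390.2 MPa.
E·α·ΔT = 261.5 MPa ⇒ ΔT = 261.5 / (197.0×10³ × 16.0×10⁻⁶) = 82.95 K.
T = 17.3 + 82.95 = 100.3 °C.

100 °C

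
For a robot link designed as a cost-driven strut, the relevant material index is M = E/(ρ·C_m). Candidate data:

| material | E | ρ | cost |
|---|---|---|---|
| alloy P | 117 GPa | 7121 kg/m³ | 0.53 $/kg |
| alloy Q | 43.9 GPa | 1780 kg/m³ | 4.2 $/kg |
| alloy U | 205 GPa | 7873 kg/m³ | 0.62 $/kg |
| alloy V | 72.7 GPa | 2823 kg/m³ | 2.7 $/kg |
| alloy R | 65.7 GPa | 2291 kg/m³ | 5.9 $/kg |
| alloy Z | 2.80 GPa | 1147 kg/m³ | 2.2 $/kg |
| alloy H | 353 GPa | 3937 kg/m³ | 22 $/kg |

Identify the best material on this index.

Computing M directly (units already consistent):
  alloy U: M = 42.0 MN·m per $
  alloy P: M = 31.0 MN·m per $
  alloy V: M = 9.54 MN·m per $
  alloy Q: M = 5.87 MN·m per $
  alloy R: M = 4.86 MN·m per $
  alloy H: M = 4.08 MN·m per $
  alloy Z: M = 1.11 MN·m per $
The maximum is for alloy U.

alloy U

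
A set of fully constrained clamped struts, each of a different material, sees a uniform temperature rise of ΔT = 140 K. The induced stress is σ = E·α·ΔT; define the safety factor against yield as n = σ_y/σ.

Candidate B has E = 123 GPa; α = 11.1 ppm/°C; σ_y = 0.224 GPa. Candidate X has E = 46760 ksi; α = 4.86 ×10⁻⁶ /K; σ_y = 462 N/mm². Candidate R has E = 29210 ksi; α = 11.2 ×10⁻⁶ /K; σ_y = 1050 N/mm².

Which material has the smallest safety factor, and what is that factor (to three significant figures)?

candidate B, n = 1.17

Per material, after unit conversion:
  candidate B: E = 123.0, α = 11.1, σ_y = 224.0 → σ = 191 MPa, n = 1.17
  candidate X: E = 322.4, α = 4.86, σ_y = 462.0 → σ = 219 MPa, n = 2.11
  candidate R: E = 201.4, α = 11.2, σ_y = 1050 → σ = 316 MPa, n = 3.33
Candidate B has the lowest safety factor, n = 1.17.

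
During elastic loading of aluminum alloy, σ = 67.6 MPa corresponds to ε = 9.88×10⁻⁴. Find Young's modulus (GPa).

68.4 GPa

E = σ/ε = 67.6 MPa / 9.88×10⁻⁴ = 68420 MPa = 68.4 GPa.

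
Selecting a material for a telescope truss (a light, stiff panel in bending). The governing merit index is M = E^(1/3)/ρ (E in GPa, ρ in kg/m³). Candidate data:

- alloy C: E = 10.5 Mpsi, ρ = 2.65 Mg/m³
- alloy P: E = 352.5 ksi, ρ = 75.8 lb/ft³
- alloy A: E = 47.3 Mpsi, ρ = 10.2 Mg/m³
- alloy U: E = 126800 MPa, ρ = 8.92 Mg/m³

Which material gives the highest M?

alloy C

After converting to SI:
  alloy C: E = 72.39 GPa, ρ = 2650 kg/m³
  alloy P: E = 2.430 GPa, ρ = 1214 kg/m³
  alloy A: E = 326.1 GPa, ρ = 10200 kg/m³
  alloy U: E = 126.8 GPa, ρ = 8920 kg/m³
  alloy C: M = 1.57×10⁻³
  alloy P: M = 1.11×10⁻³
  alloy A: M = 0.675×10⁻³
  alloy U: M = 0.563×10⁻³
The maximum is for alloy C.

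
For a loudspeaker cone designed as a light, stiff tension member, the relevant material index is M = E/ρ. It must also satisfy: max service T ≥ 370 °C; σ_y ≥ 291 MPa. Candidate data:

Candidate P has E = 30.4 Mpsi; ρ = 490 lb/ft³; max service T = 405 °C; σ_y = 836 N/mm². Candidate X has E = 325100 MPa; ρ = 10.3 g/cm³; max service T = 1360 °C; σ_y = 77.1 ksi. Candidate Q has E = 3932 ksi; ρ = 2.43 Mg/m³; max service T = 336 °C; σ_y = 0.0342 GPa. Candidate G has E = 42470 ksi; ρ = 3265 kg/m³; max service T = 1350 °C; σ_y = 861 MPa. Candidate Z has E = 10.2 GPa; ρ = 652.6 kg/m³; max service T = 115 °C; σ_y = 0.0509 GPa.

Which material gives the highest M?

Screen on constraints: max service T ≥ 370 °C; σ_y ≥ 291 MPa. Survivors: candidate P, candidate X, candidate G.
Putting every candidate on a common basis:
  candidate P: E = 209.6 GPa, ρ = 7849 kg/m³
  candidate X: E = 325.1 GPa, ρ = 10300 kg/m³
  candidate G: E = 292.8 GPa, ρ = 3265 kg/m³
  candidate G: M = 89.7 MN·m/kg
  candidate X: M = 31.6 MN·m/kg
  candidate P: M = 26.7 MN·m/kg
Highest index: candidate G.

candidate G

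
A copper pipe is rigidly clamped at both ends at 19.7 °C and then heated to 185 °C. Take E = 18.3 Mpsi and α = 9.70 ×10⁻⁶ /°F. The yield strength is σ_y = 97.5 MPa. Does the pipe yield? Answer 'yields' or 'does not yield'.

yields

E = 18.3 Mpsi = 126.2 GPa.
α = 9.70×10⁻⁶/°F × 9/5 = 17.5×10⁻⁶/K.
ΔT = 165.3 K. Constrained thermal stress σ = E·α·ΔT = 126.2×10³ MPa × 17.5×10⁻⁶ × 165.3 = 364 MPa (compressive).
Compare to σ_y = 97.5 MPa: σ ≥ σ_y, so it yields.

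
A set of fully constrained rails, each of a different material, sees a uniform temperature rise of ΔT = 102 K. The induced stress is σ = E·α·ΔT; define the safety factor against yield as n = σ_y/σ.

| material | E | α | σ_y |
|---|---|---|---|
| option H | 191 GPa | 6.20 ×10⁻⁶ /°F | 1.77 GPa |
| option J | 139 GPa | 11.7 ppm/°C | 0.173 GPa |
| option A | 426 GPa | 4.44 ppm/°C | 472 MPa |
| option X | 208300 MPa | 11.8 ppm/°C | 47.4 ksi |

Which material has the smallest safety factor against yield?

option J

Converting E to GPa, α to ×10⁻⁶/K, σ_y to MPa, then σ and n for each:
  option H: E = 191.0, α = 11.2, σ_y = 1770 → σ = 217 MPa, n = 8.14
  option J: E = 139.0, α = 11.7, σ_y = 173.0 → σ = 166 MPa, n = 1.04
  option A: E = 426.0, α = 4.44, σ_y = 472.0 → σ = 193 MPa, n = 2.45
  option X: E = 208.3, α = 11.8, σ_y = 326.8 → σ = 251 MPa, n = 1.30
Smallest n: option J with n = 1.04.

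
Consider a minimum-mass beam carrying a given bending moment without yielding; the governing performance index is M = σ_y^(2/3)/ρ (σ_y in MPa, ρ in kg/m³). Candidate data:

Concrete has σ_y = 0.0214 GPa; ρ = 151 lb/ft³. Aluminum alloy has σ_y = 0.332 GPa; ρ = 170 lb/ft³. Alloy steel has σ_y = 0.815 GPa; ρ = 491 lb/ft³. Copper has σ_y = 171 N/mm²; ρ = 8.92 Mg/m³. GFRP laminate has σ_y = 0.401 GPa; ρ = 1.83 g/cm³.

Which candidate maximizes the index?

Normalizing units and computing the index:
  concrete: σ_y = 21.40 MPa, ρ = 2419 kg/m³
  aluminum alloy: σ_y = 332.0 MPa, ρ = 2723 kg/m³
  alloy steel: σ_y = 815.0 MPa, ρ = 7865 kg/m³
  copper: σ_y = 171.0 MPa, ρ = 8920 kg/m³
  GFRP laminate: σ_y = 401.0 MPa, ρ = 1830 kg/m³
  GFRP laminate: M = 29.7×10⁻³
  aluminum alloy: M = 17.6×10⁻³
  alloy steel: M = 11.1×10⁻³
  copper: M = 3.45×10⁻³
  concrete: M = 3.19×10⁻³
GFRP laminate has the largest M.

GFRP laminate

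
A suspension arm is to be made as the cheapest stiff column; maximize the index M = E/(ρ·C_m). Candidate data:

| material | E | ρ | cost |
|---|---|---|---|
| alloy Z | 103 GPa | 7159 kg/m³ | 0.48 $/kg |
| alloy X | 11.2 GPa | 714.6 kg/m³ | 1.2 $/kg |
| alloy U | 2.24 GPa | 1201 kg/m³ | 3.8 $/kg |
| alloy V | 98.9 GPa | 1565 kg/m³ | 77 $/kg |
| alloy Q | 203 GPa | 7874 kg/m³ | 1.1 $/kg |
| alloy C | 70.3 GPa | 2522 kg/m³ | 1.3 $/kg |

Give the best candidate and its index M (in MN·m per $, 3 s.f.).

Computing M directly (units already consistent):
  alloy Z: M = 30.0 MN·m per $
  alloy Q: M = 23.4 MN·m per $
  alloy C: M = 21.4 MN·m per $
  alloy X: M = 13.1 MN·m per $
  alloy V: M = 0.821 MN·m per $
  alloy U: M = 0.491 MN·m per $
Alloy Z ranks first.

alloy Z, M = 30.0 MN·m per $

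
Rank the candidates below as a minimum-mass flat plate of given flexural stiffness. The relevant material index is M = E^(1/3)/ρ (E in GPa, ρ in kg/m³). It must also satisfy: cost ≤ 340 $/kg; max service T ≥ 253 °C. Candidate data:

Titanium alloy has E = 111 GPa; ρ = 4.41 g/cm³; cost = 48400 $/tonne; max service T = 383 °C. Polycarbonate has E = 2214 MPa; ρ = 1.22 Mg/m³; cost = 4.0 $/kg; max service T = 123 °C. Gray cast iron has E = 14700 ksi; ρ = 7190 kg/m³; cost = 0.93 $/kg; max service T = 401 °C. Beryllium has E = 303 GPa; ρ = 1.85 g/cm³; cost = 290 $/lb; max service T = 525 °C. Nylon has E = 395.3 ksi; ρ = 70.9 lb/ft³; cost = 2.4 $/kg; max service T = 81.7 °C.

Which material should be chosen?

Screen on constraints: cost ≤ 340 $/kg; max service T ≥ 253 °C. Survivors: titanium alloy, gray cast iron.
Normalizing units and computing the index:
  titanium alloy: E = 111.0 GPa, ρ = 4410 kg/m³
  gray cast iron: E = 101.4 GPa, ρ = 7190 kg/m³
  titanium alloy: M = 1.09×10⁻³
  gray cast iron: M = 0.648×10⁻³
Highest index: titanium alloy.

titanium alloy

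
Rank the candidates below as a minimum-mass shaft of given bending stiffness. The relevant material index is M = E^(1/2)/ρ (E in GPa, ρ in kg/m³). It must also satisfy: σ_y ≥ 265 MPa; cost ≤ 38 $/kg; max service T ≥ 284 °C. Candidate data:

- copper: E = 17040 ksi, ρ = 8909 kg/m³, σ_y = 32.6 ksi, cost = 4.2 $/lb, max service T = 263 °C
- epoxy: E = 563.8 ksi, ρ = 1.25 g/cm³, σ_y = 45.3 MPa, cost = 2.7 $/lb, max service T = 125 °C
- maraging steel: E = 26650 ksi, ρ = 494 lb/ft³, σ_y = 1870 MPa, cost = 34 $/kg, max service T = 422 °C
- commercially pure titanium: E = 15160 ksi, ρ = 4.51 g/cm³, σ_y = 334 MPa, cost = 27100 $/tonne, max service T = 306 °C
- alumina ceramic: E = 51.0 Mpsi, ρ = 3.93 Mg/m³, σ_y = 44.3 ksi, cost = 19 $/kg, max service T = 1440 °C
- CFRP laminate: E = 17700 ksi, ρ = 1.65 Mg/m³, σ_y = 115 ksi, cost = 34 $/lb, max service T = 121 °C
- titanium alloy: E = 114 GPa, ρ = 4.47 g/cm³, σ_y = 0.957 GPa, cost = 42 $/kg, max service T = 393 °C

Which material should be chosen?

Screen on constraints: σ_y ≥ 265 MPa; cost ≤ 38 $/kg; max service T ≥ 284 °C. Survivors: maraging steel, commercially pure titanium, alumina ceramic.
Putting every candidate on a common basis:
  maraging steel: E = 183.7 GPa, ρ = 7913 kg/m³
  commercially pure titanium: E = 104.5 GPa, ρ = 4510 kg/m³
  alumina ceramic: E = 351.6 GPa, ρ = 3930 kg/m³
  alumina ceramic: M = 4.77×10⁻³
  commercially pure titanium: M = 2.27×10⁻³
  maraging steel: M = 1.71×10⁻³
Alumina ceramic has the largest M.

alumina ceramic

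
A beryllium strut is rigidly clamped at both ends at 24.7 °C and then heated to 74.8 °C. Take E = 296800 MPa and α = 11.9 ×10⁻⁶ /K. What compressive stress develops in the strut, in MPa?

177 MPa

E = 296800 MPa = 296.8 GPa.
ΔT = 50.10 K. Constrained thermal stress σ = E·α·ΔT = 296.8×10³ MPa × 11.9×10⁻⁶ × 50.10 = 177 MPa (compressive).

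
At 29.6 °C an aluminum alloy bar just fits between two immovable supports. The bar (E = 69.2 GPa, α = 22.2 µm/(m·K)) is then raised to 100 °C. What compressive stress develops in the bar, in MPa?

ΔT = 70.40 K. Constrained thermal stress σ = E·α·ΔT = 69.20×10³ MPa × 22.2×10⁻⁶ × 70.40 = 108 MPa (compressive).

108 MPa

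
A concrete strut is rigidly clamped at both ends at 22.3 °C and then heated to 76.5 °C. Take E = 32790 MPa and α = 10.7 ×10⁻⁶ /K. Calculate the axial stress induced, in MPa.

19.0 MPa

E = 32790 MPa = 32.79 GPa.
ΔT = 54.20 K. Constrained thermal stress σ = E·α·ΔT = 32.79×10³ MPa × 10.7×10⁻⁶ × 54.20 = 19.0 MPa (compressive).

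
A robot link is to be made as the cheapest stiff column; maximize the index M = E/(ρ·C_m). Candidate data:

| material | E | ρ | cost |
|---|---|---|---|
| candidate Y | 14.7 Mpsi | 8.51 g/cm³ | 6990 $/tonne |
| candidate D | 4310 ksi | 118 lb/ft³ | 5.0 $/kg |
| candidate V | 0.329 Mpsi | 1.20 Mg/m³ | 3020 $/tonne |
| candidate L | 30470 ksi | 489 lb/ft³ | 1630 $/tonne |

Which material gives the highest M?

After converting to SI:
  candidate Y: E = 101.4 GPa, ρ = 8510 kg/m³, cost = 6.990 $/kg
  candidate D: E = 29.72 GPa, ρ = 1890 kg/m³, cost = 5.000 $/kg
  candidate V: E = 2.268 GPa, ρ = 1200 kg/m³, cost = 3.020 $/kg
  candidate L: E = 210.1 GPa, ρ = 7833 kg/m³, cost = 1.630 $/kg
  candidate L: M = 16.5 MN·m per $
  candidate D: M = 3.14 MN·m per $
  candidate Y: M = 1.70 MN·m per $
  candidate V: M = 0.626 MN·m per $
Highest index: candidate L.

candidate L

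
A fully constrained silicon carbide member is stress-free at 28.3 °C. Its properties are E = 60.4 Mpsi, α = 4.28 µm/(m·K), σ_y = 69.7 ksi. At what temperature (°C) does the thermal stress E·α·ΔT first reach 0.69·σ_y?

214 °C

E = 60.4 Mpsi = 416.4 GPa.
σ_y = 69.7 ksi = 480.6 MPa.
E·α·ΔT = 331.6 MPa ⇒ ΔT = 331.6 / (416.4×10³ × 4.28×10⁻⁶) = 186.0 K.
T = 28.3 + 186.0 = 214.3 °C.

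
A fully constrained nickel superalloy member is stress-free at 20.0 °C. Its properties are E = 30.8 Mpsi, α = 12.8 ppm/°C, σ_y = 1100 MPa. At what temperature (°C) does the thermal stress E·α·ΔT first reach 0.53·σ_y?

E = 30.8 Mpsi = 212.4 GPa.
E·α·ΔT = 583.0 MPa ⇒ ΔT = 583.0 / (212.4×10³ × 12.8×10⁻⁶) = 214.5 K.
T = 20.0 + 214.5 = 234.5 °C.

234 °C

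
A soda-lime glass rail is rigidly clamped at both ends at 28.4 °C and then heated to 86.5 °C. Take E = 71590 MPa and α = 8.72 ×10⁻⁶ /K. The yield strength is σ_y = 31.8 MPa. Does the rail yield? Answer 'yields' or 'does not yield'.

yields

E = 71590 MPa = 71.59 GPa.
ΔT = 58.10 K. Constrained thermal stress σ = E·α·ΔT = 71.59×10³ MPa × 8.72×10⁻⁶ × 58.10 = 36.3 MPa (compressive).
Compare to σ_y = 31.8 MPa: σ ≥ σ_y, so it yields.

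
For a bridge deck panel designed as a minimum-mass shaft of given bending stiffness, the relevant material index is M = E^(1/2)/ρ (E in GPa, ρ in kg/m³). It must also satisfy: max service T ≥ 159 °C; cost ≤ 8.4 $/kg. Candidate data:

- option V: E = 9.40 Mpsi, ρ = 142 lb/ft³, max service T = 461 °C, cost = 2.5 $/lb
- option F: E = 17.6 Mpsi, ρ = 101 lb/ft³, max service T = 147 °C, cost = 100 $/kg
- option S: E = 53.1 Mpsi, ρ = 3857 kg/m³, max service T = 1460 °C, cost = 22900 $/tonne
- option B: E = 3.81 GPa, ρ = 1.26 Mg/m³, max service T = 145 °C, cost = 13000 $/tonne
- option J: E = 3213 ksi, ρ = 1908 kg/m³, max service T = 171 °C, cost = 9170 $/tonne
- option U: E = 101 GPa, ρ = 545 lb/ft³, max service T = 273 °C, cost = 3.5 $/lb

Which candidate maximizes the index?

option V

Screen on constraints: max service T ≥ 159 °C; cost ≤ 8.4 $/kg. Survivors: option V, option U.
In SI units:
  option V: E = 64.81 GPa, ρ = 2275 kg/m³
  option U: E = 101.0 GPa, ρ = 8730 kg/m³
  option V: M = 3.54×10⁻³
  option U: M = 1.15×10⁻³
Option V ranks first.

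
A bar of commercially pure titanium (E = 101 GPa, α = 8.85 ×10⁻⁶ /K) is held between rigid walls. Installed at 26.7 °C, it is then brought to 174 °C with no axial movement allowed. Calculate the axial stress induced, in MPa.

ΔT = 147.3 K. Constrained thermal stress σ = E·α·ΔT = 101.0×10³ MPa × 8.85×10⁻⁶ × 147.3 = 132 MPa (compressive).

132 MPa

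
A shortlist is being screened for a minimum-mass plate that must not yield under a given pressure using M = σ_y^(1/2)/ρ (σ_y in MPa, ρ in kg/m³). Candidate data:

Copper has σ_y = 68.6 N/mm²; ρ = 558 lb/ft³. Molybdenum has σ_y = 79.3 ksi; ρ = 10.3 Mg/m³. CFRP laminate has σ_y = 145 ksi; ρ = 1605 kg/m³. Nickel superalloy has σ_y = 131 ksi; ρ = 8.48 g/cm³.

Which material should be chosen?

After converting to SI:
  copper: σ_y = 68.60 MPa, ρ = 8938 kg/m³
  molybdenum: σ_y = 546.8 MPa, ρ = 10300 kg/m³
  CFRP laminate: σ_y = 999.7 MPa, ρ = 1605 kg/m³
  nickel superalloy: σ_y = 903.2 MPa, ρ = 8480 kg/m³
  CFRP laminate: M = 19.7×10⁻³
  nickel superalloy: M = 3.54×10⁻³
  molybdenum: M = 2.27×10⁻³
  copper: M = 0.927×10⁻³
The maximum is for CFRP laminate.

CFRP laminate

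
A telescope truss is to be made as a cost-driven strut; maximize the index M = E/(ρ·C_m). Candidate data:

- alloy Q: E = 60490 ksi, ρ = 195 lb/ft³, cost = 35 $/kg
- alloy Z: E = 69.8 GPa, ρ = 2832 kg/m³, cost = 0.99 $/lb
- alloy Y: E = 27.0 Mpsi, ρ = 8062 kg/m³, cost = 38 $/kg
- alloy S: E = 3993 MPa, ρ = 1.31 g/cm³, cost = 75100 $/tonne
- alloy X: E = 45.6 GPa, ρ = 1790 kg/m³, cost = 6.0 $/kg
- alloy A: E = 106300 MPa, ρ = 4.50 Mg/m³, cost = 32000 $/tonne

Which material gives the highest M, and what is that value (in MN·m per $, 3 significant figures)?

alloy Z, M = 11.3 MN·m per $

Normalizing units and computing the index:
  alloy Q: E = 417.1 GPa, ρ = 3124 kg/m³, cost = 35.00 $/kg
  alloy Z: E = 69.80 GPa, ρ = 2832 kg/m³, cost = 2.183 $/kg
  alloy Y: E = 186.2 GPa, ρ = 8062 kg/m³, cost = 38.00 $/kg
  alloy S: E = 3.993 GPa, ρ = 1310 kg/m³, cost = 75.10 $/kg
  alloy X: E = 45.60 GPa, ρ = 1790 kg/m³, cost = 6.000 $/kg
  alloy A: E = 106.3 GPa, ρ = 4500 kg/m³, cost = 32.00 $/kg
  alloy Z: M = 11.3 MN·m per $
  alloy X: M = 4.25 MN·m per $
  alloy Q: M = 3.81 MN·m per $
  alloy A: M = 0.738 MN·m per $
  alloy Y: M = 0.608 MN·m per $
  alloy S: M = 0.0406 MN·m per $
Highest index: alloy Z.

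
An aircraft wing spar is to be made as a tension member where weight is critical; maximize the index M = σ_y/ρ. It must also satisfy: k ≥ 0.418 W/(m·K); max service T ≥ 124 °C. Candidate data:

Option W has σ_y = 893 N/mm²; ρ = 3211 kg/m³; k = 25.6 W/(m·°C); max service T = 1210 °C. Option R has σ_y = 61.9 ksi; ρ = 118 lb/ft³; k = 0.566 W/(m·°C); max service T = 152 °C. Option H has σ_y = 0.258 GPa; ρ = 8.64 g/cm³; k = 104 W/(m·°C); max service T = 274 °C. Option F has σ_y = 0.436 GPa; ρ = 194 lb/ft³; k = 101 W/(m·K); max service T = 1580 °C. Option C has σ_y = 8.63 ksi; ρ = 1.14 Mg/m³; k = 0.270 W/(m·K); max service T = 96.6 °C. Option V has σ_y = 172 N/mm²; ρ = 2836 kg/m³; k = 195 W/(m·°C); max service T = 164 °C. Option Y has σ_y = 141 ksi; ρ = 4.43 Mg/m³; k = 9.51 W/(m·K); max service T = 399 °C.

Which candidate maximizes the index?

Screen on constraints: k ≥ 0.418 W/(m·K); max service T ≥ 124 °C. Survivors: option W, option R, option H, option F, option V, option Y.
Putting every candidate on a common basis:
  option W: σ_y = 893.0 MPa, ρ = 3211 kg/m³
  option R: σ_y = 426.8 MPa, ρ = 1890 kg/m³
  option H: σ_y = 258.0 MPa, ρ = 8640 kg/m³
  option F: σ_y = 436.0 MPa, ρ = 3108 kg/m³
  option V: σ_y = 172.0 MPa, ρ = 2836 kg/m³
  option Y: σ_y = 972.2 MPa, ρ = 4430 kg/m³
  option W: M = 278 kN·m/kg
  option R: M = 226 kN·m/kg
  option Y: M = 219 kN·m/kg
  option F: M = 140 kN·m/kg
  option V: M = 60.6 kN·m/kg
  option H: M = 29.9 kN·m/kg
Highest index: option W.

option W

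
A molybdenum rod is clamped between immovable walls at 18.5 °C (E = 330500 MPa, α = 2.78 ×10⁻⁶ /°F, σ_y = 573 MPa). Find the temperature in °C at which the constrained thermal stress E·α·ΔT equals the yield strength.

365 °C

E = 330500 MPa = 330.5 GPa.
α = 2.78×10⁻⁶/°F × 9/5 = 5.00×10⁻⁶/K.
E·α·ΔT = 573.0 MPa ⇒ ΔT = 573.0 / (330.5×10³ × 5.00×10⁻⁶) = 346.5 K.
T = 18.5 + 346.5 = 365.0 °C.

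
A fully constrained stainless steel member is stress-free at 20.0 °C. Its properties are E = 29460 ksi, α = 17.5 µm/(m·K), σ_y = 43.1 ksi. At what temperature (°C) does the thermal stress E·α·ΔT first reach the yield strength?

E = 29460 ksi = 203.1 GPa.
σ_y = 43.1 ksi = 297.2 MPa.
E·α·ΔT = 297.2 MPa ⇒ ΔT = 297.2 / (203.1×10³ × 17.5×10⁻⁶) = 83.60 K.
T = 20.0 + 83.60 = 103.6 °C.

104 °C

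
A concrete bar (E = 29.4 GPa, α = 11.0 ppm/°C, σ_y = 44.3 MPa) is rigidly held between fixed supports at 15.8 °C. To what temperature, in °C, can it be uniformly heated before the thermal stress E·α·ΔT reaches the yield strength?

153 °C

E·α·ΔT = 44.30 MPa ⇒ ΔT = 44.30 / (29.40×10³ × 11.0×10⁻⁶) = 137.0 K.
T = 15.8 + 137.0 = 152.8 °C.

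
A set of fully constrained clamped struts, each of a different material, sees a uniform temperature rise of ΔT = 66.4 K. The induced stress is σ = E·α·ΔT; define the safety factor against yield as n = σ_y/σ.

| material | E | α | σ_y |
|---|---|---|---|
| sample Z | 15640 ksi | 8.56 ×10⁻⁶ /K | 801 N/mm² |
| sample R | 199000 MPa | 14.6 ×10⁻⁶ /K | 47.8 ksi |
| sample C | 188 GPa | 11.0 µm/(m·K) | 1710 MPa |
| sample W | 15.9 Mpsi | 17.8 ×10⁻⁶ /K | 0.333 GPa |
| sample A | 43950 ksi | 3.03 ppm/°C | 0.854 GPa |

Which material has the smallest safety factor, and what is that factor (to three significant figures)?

Per material, after unit conversion:
  sample Z: E = 107.8, α = 8.56, σ_y = 801.0 → σ = 61.3 MPa, n = 13.1
  sample R: E = 199.0, α = 14.6, σ_y = 329.6 → σ = 193 MPa, n = 1.71
  sample C: E = 188.0, α = 11.0, σ_y = 1710 → σ = 137 MPa, n = 12.5
  sample W: E = 109.6, α = 17.8, σ_y = 333.0 → σ = 130 MPa, n = 2.57
  sample A: E = 303.0, α = 3.03, σ_y = 854.0 → σ = 61.0 MPa, n = 14.0
Smallest n: sample R with n = 1.71.

sample R, n = 1.71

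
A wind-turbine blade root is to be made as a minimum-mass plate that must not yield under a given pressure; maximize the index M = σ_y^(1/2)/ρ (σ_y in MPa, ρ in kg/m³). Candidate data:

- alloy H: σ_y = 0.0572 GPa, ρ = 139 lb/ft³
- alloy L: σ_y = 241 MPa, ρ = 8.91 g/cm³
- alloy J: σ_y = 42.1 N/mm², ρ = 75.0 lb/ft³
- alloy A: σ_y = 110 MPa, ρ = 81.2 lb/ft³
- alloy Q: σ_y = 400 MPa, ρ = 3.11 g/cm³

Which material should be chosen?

alloy A

Normalizing units and computing the index:
  alloy H: σ_y = 57.20 MPa, ρ = 2227 kg/m³
  alloy L: σ_y = 241.0 MPa, ρ = 8910 kg/m³
  alloy J: σ_y = 42.10 MPa, ρ = 1201 kg/m³
  alloy A: σ_y = 110.0 MPa, ρ = 1301 kg/m³
  alloy Q: σ_y = 400.0 MPa, ρ = 3110 kg/m³
  alloy A: M = 8.06×10⁻³
  alloy Q: M = 6.43×10⁻³
  alloy J: M = 5.40×10⁻³
  alloy H: M = 3.40×10⁻³
  alloy L: M = 1.74×10⁻³
Highest index: alloy A.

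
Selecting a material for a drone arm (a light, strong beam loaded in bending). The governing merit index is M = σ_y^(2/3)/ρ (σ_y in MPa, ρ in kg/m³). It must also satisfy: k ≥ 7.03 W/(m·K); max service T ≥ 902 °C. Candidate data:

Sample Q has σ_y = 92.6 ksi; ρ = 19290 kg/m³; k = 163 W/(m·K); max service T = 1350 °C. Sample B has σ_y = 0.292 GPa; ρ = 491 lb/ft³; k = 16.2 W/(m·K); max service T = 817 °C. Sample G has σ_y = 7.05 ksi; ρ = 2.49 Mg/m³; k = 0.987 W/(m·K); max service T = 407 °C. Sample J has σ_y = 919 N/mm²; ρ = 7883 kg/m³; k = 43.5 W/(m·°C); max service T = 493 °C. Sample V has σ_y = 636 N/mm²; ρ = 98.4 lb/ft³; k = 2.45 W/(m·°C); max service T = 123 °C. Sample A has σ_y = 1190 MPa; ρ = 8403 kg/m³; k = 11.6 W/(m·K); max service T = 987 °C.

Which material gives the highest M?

Screen on constraints: k ≥ 7.03 W/(m·K); max service T ≥ 902 °C. Survivors: sample Q, sample A.
After converting to SI:
  sample Q: σ_y = 638.5 MPa, ρ = 19290 kg/m³
  sample A: σ_y = 1190 MPa, ρ = 8403 kg/m³
  sample A: M = 13.4×10⁻³
  sample Q: M = 3.84×10⁻³
Sample A has the largest M.

sample A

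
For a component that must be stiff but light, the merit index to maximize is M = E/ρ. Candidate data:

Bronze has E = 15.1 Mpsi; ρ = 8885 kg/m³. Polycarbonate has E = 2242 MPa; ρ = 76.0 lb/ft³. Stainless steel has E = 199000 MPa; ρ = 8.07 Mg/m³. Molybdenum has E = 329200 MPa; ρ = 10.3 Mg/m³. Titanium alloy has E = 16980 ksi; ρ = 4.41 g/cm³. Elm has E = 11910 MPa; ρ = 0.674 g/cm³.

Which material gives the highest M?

molybdenum

In SI units:
  bronze: E = 104.1 GPa, ρ = 8885 kg/m³
  polycarbonate: E = 2.242 GPa, ρ = 1217 kg/m³
  stainless steel: E = 199.0 GPa, ρ = 8070 kg/m³
  molybdenum: E = 329.2 GPa, ρ = 10300 kg/m³
  titanium alloy: E = 117.1 GPa, ρ = 4410 kg/m³
  elm: E = 11.91 GPa, ρ = 674.0 kg/m³
  molybdenum: M = 32.0 MN·m/kg
  titanium alloy: M = 26.5 MN·m/kg
  stainless steel: M = 24.7 MN·m/kg
  elm: M = 17.7 MN·m/kg
  bronze: M = 11.7 MN·m/kg
  polycarbonate: M = 1.84 MN·m/kg
Molybdenum ranks first.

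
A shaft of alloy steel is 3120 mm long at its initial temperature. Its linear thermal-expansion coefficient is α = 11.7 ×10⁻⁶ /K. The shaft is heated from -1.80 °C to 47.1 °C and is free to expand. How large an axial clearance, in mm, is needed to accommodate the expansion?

1.79 mm

ΔT = 47.1 − (-1.80) = 48.90 K.
ΔL = α·L₀·ΔT = 11.7×10⁻⁶ × 3120 mm × 48.90 K = 1.79 mm.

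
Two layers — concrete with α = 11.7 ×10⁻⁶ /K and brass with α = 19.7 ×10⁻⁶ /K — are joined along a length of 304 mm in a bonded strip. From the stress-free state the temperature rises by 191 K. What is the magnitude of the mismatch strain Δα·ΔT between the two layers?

1.53×10⁻³

Δα = |11.7 − 19.7|×10⁻⁶/K = 8.00×10⁻⁶/K.
Mismatch strain = Δα·ΔT = 8.00×10⁻⁶ × 191.0 = 1.53×10⁻³.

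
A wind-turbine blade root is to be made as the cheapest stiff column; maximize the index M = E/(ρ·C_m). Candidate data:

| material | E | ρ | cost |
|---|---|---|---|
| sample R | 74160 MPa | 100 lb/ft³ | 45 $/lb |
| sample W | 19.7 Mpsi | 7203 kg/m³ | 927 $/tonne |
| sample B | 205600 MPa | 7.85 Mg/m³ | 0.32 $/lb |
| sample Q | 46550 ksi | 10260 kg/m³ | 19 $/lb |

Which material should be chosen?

In SI units:
  sample R: E = 74.16 GPa, ρ = 1602 kg/m³, cost = 99.21 $/kg
  sample W: E = 135.8 GPa, ρ = 7203 kg/m³, cost = 0.9270 $/kg
  sample B: E = 205.6 GPa, ρ = 7850 kg/m³, cost = 0.7055 $/kg
  sample Q: E = 321.0 GPa, ρ = 10260 kg/m³, cost = 41.89 $/kg
  sample B: M = 37.1 MN·m per $
  sample W: M = 20.3 MN·m per $
  sample Q: M = 0.747 MN·m per $
  sample R: M = 0.467 MN·m per $
The maximum is for sample B.

sample B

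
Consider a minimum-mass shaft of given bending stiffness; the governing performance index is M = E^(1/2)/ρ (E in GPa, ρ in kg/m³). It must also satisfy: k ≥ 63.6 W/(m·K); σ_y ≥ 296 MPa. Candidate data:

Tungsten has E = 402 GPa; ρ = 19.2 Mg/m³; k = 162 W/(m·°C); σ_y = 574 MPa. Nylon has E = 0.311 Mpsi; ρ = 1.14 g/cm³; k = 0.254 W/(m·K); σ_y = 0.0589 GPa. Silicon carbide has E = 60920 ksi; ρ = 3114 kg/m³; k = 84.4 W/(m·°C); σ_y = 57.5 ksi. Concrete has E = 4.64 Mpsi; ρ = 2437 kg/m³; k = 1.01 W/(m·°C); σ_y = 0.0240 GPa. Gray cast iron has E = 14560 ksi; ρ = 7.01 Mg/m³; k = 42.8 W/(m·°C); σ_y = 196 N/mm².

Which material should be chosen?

silicon carbide

Screen on constraints: k ≥ 63.6 W/(m·K); σ_y ≥ 296 MPa. Survivors: tungsten, silicon carbide.
Convert each candidate to consistent units, then evaluate M:
  tungsten: E = 402.0 GPa, ρ = 19200 kg/m³
  silicon carbide: E = 420.0 GPa, ρ = 3114 kg/m³
  silicon carbide: M = 6.58×10⁻³
  tungsten: M = 1.04×10⁻³
Silicon carbide has the largest M.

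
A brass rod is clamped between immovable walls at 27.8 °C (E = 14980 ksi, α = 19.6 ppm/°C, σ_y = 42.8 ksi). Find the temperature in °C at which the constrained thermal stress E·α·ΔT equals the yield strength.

E = 14980 ksi = 103.3 GPa.
σ_y = 42.8 ksi = 295.1 MPa.
E·α·ΔT = 295.1 MPa ⇒ ΔT = 295.1 / (103.3×10³ × 19.6×10⁻⁶) = 145.8 K.
T = 27.8 + 145.8 = 173.6 °C.

174 °C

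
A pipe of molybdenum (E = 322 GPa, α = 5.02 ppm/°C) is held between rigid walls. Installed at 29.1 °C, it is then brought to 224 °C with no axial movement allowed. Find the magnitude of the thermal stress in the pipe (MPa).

315 MPa

ΔT = 194.9 K. Constrained thermal stress σ = E·α·ΔT = 322.0×10³ MPa × 5.02×10⁻⁶ × 194.9 = 315 MPa (compressive).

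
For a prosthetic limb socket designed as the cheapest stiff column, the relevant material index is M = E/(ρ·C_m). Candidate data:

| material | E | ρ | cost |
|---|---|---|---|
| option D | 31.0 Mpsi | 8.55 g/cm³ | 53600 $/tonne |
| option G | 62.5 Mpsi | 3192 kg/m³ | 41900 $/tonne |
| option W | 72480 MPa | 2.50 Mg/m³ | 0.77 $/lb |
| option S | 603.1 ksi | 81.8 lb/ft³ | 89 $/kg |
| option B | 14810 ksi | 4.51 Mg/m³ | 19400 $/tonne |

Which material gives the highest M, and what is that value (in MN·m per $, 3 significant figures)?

After converting to SI:
  option D: E = 213.7 GPa, ρ = 8550 kg/m³, cost = 53.60 $/kg
  option G: E = 430.9 GPa, ρ = 3192 kg/m³, cost = 41.90 $/kg
  option W: E = 72.48 GPa, ρ = 2500 kg/m³, cost = 1.698 $/kg
  option S: E = 4.158 GPa, ρ = 1310 kg/m³, cost = 89.00 $/kg
  option B: E = 102.1 GPa, ρ = 4510 kg/m³, cost = 19.40 $/kg
  option W: M = 17.1 MN·m per $
  option G: M = 3.22 MN·m per $
  option B: M = 1.17 MN·m per $
  option D: M = 0.466 MN·m per $
  option S: M = 0.0357 MN·m per $
Highest index: option W.

option W, M = 17.1 MN·m per $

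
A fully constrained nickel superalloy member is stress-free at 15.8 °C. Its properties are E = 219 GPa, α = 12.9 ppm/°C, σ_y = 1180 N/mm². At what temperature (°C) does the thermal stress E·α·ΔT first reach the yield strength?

σ_y = 1180 N/mm² = 1180 MPa.
E·α·ΔT = 1180 MPa ⇒ ΔT = 1180 / (219.0×10³ × 12.9×10⁻⁶) = 417.7 K.
T = 15.8 + 417.7 = 433.5 °C.

433 °C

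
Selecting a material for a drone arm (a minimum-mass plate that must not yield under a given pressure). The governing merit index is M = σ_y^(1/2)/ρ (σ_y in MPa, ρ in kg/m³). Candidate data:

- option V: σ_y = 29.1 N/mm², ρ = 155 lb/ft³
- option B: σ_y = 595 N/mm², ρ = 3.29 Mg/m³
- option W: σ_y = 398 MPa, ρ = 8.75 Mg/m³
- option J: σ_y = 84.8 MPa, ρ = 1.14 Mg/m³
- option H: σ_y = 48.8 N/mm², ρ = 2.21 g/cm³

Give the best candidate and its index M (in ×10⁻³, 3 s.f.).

option J, M = 8.08×10⁻³

Convert each candidate to consistent units, then evaluate M:
  option V: σ_y = 29.10 MPa, ρ = 2483 kg/m³
  option B: σ_y = 595.0 MPa, ρ = 3290 kg/m³
  option W: σ_y = 398.0 MPa, ρ = 8750 kg/m³
  option J: σ_y = 84.80 MPa, ρ = 1140 kg/m³
  option H: σ_y = 48.80 MPa, ρ = 2210 kg/m³
  option J: M = 8.08×10⁻³
  option B: M = 7.41×10⁻³
  option H: M = 3.16×10⁻³
  option W: M = 2.28×10⁻³
  option V: M = 2.17×10⁻³
The maximum is for option J.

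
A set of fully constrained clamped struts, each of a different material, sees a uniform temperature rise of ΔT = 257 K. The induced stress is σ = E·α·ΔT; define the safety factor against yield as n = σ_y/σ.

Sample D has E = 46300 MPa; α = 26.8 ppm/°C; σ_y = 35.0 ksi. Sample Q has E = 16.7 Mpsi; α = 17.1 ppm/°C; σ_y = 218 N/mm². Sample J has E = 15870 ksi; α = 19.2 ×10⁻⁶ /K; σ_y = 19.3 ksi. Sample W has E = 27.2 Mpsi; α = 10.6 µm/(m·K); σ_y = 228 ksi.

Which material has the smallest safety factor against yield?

With everything in SI (GPa, ×10⁻⁶/K, MPa):
  sample D: E = 46.30, α = 26.8, σ_y = 241.3 → σ = 319 MPa, n = 0.757
  sample Q: E = 115.1, α = 17.1, σ_y = 218.0 → σ = 506 MPa, n = 0.431
  sample J: E = 109.4, α = 19.2, σ_y = 133.1 → σ = 540 MPa, n = 0.246
  sample W: E = 187.5, α = 10.6, σ_y = 1572 → σ = 511 MPa, n = 3.08
Smallest n: sample J with n = 0.246.

sample J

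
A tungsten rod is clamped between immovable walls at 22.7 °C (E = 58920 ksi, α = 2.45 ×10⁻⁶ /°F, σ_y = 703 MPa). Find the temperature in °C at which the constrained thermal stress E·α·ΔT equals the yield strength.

415 °C

E = 58920 ksi = 406.2 GPa.
α = 2.45×10⁻⁶/°F × 9/5 = 4.41×10⁻⁶/K.
E·α·ΔT = 703.0 MPa ⇒ ΔT = 703.0 / (406.2×10³ × 4.41×10⁻⁶) = 392.4 K.
T = 22.7 + 392.4 = 415.1 °C.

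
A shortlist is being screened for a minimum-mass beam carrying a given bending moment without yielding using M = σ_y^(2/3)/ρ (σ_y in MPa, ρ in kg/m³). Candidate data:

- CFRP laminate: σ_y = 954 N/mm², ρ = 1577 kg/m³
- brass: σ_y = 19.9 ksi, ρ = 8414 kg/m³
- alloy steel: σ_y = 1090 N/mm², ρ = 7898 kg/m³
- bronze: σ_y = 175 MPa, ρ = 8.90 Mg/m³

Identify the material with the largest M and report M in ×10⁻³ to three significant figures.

CFRP laminate, M = 61.5×10⁻³

After converting to SI:
  CFRP laminate: σ_y = 954.0 MPa, ρ = 1577 kg/m³
  brass: σ_y = 137.2 MPa, ρ = 8414 kg/m³
  alloy steel: σ_y = 1090 MPa, ρ = 7898 kg/m³
  bronze: σ_y = 175.0 MPa, ρ = 8900 kg/m³
  CFRP laminate: M = 61.5×10⁻³
  alloy steel: M = 13.4×10⁻³
  bronze: M = 3.52×10⁻³
  brass: M = 3.16×10⁻³
Highest index: CFRP laminate.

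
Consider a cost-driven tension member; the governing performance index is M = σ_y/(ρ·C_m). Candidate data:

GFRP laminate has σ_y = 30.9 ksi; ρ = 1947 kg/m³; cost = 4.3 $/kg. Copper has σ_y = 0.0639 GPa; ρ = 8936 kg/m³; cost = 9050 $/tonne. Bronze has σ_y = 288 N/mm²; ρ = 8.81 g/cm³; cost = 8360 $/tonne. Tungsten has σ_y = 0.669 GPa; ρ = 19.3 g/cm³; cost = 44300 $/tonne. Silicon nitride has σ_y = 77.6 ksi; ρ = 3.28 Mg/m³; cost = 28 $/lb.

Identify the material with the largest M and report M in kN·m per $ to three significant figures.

GFRP laminate, M = 25.4 kN·m per $

Normalizing units and computing the index:
  GFRP laminate: σ_y = 213.0 MPa, ρ = 1947 kg/m³, cost = 4.300 $/kg
  copper: σ_y = 63.90 MPa, ρ = 8936 kg/m³, cost = 9.050 $/kg
  bronze: σ_y = 288.0 MPa, ρ = 8810 kg/m³, cost = 8.360 $/kg
  tungsten: σ_y = 669.0 MPa, ρ = 19300 kg/m³, cost = 44.30 $/kg
  silicon nitride: σ_y = 535.0 MPa, ρ = 3280 kg/m³, cost = 61.73 $/kg
  GFRP laminate: M = 25.4 kN·m per $
  bronze: M = 3.91 kN·m per $
  silicon nitride: M = 2.64 kN·m per $
  copper: M = 0.790 kN·m per $
  tungsten: M = 0.782 kN·m per $
Highest index: GFRP laminate.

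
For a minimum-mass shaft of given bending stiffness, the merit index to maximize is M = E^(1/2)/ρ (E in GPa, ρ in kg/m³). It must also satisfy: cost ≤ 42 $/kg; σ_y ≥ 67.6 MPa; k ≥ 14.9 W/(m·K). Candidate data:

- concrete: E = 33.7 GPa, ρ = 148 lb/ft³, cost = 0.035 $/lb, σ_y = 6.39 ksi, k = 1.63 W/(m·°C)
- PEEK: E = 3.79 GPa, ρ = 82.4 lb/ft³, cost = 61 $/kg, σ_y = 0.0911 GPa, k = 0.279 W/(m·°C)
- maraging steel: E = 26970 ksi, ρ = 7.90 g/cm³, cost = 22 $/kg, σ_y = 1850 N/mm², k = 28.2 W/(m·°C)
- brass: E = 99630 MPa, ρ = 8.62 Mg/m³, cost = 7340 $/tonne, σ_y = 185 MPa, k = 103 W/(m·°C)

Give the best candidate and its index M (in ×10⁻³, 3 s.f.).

maraging steel, M = 1.73×10⁻³

Screen on constraints: cost ≤ 42 $/kg; σ_y ≥ 67.6 MPa; k ≥ 14.9 W/(m·K). Survivors: maraging steel, brass.
Putting every candidate on a common basis:
  maraging steel: E = 186.0 GPa, ρ = 7900 kg/m³
  brass: E = 99.63 GPa, ρ = 8620 kg/m³
  maraging steel: M = 1.73×10⁻³
  brass: M = 1.16×10⁻³
Highest index: maraging steel.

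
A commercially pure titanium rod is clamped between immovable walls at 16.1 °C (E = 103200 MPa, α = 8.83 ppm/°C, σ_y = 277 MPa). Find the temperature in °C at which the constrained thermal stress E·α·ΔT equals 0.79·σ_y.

E = 103200 MPa = 103.2 GPa.
E·α·ΔT = 218.8 MPa ⇒ ΔT = 218.8 / (103.2×10³ × 8.83×10⁻⁶) = 240.1 K.
T = 16.1 + 240.1 = 256.2 °C.

256 °C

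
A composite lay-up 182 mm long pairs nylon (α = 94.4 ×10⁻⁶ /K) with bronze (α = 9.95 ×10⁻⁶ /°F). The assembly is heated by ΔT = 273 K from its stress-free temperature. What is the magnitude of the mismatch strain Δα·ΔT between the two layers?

bronze: α = 9.95×10⁻⁶/°F × 9/5 = 17.9×10⁻⁶/K.
Δα = |94.4 − 17.9|×10⁻⁶/K = 76.5×10⁻⁶/K.
Mismatch strain = Δα·ΔT = 76.5×10⁻⁶ × 273.0 = 0.0209.

0.0209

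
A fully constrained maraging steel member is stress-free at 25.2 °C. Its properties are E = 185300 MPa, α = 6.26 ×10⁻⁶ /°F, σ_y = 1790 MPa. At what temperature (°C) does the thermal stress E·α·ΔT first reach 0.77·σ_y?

685 °C

E = 185300 MPa = 185.3 GPa.
α = 6.26×10⁻⁶/°F × 9/5 = 11.3×10⁻⁶/K.
E·α·ΔT = 1378 MPa ⇒ ΔT = 1378 / (185.3×10³ × 11.3×10⁻⁶) = 660.1 K.
T = 25.2 + 660.1 = 685.3 °C.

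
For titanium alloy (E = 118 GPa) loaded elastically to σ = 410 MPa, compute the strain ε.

ε = σ/E = 410 / 118000 = 3.47×10⁻³.

3.47×10⁻³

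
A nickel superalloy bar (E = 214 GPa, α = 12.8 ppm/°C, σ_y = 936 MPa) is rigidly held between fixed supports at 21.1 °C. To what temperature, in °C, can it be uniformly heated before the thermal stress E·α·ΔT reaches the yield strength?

363 °C

E·α·ΔT = 936.0 MPa ⇒ ΔT = 936.0 / (214.0×10³ × 12.8×10⁻⁶) = 341.7 K.
T = 21.1 + 341.7 = 362.8 °C.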